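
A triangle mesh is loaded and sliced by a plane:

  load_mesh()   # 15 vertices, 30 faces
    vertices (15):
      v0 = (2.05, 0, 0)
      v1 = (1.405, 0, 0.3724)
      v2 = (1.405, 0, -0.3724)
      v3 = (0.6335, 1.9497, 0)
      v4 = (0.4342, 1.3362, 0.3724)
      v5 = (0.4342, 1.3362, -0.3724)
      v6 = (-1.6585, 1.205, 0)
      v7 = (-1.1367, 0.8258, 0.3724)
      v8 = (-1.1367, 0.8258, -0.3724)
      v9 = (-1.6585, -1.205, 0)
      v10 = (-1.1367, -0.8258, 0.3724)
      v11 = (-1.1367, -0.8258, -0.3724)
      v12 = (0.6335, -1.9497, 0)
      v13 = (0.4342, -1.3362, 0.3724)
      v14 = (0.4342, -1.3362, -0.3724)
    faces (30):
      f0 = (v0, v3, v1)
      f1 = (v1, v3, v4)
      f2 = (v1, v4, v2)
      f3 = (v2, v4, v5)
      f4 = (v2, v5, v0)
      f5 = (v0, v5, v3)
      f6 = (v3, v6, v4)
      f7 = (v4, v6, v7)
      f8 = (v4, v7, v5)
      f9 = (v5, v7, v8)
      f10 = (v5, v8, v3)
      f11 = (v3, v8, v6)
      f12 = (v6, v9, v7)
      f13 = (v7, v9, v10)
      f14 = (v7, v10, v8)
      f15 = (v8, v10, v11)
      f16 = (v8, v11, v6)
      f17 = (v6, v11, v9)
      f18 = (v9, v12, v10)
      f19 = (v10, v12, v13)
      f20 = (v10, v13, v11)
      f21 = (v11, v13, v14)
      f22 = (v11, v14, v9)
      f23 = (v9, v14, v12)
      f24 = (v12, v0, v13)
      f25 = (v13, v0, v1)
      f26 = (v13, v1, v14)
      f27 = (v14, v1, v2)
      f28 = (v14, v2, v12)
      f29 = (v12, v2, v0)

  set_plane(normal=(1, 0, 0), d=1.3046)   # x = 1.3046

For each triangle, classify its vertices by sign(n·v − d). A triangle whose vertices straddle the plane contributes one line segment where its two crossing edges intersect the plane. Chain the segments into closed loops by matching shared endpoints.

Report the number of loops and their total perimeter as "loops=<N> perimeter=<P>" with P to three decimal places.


loops=2 perimeter=5.341

Straddling triangles (12 of 30):
  (v0,v3,v1) [+-+] → (1.3046, 1.02598, 0)–(1.3046, 0.253726, 0.323937)  len=0.8374
  (v1,v3,v4) [+--] → (1.3046, 0.253726, 0.323937)–(1.3046, 0.13819, 0.3724)  len=0.1253
  (v1,v4,v2) [+-+] → (1.3046, 0.13819, 0.3724)–(1.3046, 0.13819, -0.295373)  len=0.6678
  (v2,v4,v5) [+--] → (1.3046, 0.13819, -0.295373)–(1.3046, 0.13819, -0.3724)  len=0.0770
  (v2,v5,v0) [+-+] → (1.3046, 0.13819, -0.3724)–(1.3046, 0.616415, -0.171795)  len=0.5186
  (v0,v5,v3) [+--] → (1.3046, 0.616415, -0.171795)–(1.3046, 1.02598, 0)  len=0.4441
  (v12,v0,v13) [-+-] → (1.3046, -1.02598, 0)–(1.3046, -0.616415, 0.171795)  len=0.4441
  (v13,v0,v1) [-++] → (1.3046, -0.616415, 0.171795)–(1.3046, -0.13819, 0.3724)  len=0.5186
  (v13,v1,v14) [-+-] → (1.3046, -0.13819, 0.3724)–(1.3046, -0.13819, 0.295373)  len=0.0770
  (v14,v1,v2) [-++] → (1.3046, -0.13819, 0.295373)–(1.3046, -0.13819, -0.3724)  len=0.6678
  (v14,v2,v12) [-+-] → (1.3046, -0.13819, -0.3724)–(1.3046, -0.253726, -0.323937)  len=0.1253
  (v12,v2,v0) [-++] → (1.3046, -0.253726, -0.323937)–(1.3046, -1.02598, 0)  len=0.8374

Chained into 2 loop(s):
  loop 1: 6 segments, perimeter = 2.6703
  loop 2: 6 segments, perimeter = 2.6703
Total perimeter = 5.341


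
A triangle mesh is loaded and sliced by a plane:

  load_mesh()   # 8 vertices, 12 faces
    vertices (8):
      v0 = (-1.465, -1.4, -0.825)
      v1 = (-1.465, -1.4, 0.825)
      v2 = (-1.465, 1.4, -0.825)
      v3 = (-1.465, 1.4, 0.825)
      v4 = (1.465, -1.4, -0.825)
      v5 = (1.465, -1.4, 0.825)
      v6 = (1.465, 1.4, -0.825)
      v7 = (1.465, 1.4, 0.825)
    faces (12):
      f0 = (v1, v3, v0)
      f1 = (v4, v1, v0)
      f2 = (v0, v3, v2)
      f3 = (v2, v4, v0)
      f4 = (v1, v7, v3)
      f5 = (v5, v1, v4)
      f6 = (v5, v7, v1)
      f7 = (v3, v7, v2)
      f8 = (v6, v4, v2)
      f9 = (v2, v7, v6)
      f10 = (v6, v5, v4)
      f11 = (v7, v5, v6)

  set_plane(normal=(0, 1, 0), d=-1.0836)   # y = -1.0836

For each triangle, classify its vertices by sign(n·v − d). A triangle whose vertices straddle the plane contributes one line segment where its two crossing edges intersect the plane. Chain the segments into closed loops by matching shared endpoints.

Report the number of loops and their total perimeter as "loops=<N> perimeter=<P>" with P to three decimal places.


loops=1 perimeter=9.160

Straddling triangles (8 of 12):
  (v1,v3,v0) [-+-] → (-1.465, -1.0836, 0.825)–(-1.465, -1.0836, -0.63855)  len=1.4636
  (v0,v3,v2) [-++] → (-1.465, -1.0836, -0.63855)–(-1.465, -1.0836, -0.825)  len=0.1865
  (v2,v4,v0) [+--] → (1.13391, -1.0836, -0.825)–(-1.465, -1.0836, -0.825)  len=2.5989
  (v1,v7,v3) [-++] → (-1.13391, -1.0836, 0.825)–(-1.465, -1.0836, 0.825)  len=0.3311
  (v5,v7,v1) [-+-] → (1.465, -1.0836, 0.825)–(-1.13391, -1.0836, 0.825)  len=2.5989
  (v6,v4,v2) [+-+] → (1.465, -1.0836, -0.825)–(1.13391, -1.0836, -0.825)  len=0.3311
  (v6,v5,v4) [+--] → (1.465, -1.0836, 0.63855)–(1.465, -1.0836, -0.825)  len=1.4636
  (v7,v5,v6) [+-+] → (1.465, -1.0836, 0.825)–(1.465, -1.0836, 0.63855)  len=0.1865

Chained into 1 loop(s):
  loop 1: 8 segments, perimeter = 9.1600
Total perimeter = 9.160


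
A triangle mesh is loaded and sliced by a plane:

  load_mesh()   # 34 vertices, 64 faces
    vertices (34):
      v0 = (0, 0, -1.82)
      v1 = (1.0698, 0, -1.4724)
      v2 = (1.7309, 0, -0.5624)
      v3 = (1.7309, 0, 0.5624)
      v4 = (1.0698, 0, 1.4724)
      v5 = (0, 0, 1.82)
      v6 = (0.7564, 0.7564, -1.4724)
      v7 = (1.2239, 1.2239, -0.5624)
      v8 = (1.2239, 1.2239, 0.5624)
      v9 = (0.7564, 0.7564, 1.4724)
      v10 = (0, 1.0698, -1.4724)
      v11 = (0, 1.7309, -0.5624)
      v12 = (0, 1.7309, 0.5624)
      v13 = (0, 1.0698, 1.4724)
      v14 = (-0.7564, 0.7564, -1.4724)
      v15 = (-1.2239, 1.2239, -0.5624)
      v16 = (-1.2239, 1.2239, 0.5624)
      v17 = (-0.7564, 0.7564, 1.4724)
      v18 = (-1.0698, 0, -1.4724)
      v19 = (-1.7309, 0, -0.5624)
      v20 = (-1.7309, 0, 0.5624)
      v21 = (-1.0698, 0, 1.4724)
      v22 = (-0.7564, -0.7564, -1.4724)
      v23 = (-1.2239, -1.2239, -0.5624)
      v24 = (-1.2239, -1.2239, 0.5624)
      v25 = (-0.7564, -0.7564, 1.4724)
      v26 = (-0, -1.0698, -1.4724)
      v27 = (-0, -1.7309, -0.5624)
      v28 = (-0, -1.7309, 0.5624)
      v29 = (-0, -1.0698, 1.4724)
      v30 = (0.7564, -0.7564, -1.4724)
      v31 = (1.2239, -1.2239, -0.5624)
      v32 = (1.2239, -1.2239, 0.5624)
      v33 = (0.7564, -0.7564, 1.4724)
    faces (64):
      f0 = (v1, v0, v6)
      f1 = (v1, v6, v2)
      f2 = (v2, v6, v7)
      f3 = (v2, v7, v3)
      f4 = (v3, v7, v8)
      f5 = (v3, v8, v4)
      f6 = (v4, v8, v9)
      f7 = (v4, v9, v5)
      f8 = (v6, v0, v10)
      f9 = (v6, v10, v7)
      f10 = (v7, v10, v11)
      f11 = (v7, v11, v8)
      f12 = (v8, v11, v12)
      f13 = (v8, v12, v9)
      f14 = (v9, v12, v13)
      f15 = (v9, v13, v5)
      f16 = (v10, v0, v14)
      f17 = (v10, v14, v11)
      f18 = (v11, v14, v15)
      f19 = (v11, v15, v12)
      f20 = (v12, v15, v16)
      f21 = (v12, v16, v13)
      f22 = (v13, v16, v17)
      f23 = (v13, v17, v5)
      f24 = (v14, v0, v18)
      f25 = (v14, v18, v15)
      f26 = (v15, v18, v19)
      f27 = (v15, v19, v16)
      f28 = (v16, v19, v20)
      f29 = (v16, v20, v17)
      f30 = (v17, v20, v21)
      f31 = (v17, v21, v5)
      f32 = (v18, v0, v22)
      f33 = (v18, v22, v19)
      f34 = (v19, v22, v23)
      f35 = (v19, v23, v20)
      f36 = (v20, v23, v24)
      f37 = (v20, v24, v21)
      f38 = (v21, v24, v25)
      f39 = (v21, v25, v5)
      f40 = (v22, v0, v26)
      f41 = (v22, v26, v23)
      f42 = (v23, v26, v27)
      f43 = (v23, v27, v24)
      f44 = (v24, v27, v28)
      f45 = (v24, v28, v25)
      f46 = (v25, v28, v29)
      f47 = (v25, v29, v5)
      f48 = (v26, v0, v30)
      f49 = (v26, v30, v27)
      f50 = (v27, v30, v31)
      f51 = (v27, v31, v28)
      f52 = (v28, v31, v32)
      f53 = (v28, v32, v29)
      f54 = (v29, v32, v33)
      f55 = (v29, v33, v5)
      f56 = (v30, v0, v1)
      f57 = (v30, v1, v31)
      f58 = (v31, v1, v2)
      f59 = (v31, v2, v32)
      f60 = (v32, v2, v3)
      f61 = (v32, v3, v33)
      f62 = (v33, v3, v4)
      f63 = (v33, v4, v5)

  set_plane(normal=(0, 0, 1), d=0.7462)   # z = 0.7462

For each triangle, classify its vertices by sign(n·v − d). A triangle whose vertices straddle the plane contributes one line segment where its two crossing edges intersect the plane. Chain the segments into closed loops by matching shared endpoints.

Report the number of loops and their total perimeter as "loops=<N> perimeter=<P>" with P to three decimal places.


Straddling triangles (16 of 64):
  (v3,v8,v4) [--+] → (1.19278, 0.976699, 0.7462)–(1.59737, 0, 0.7462)  len=1.0572
  (v4,v8,v9) [+-+] → (1.19278, 0.976699, 0.7462)–(1.12948, 1.12948, 0.7462)  len=0.1654
  (v8,v12,v9) [--+] → (0.152776, 1.53407, 0.7462)–(1.12948, 1.12948, 0.7462)  len=1.0572
  (v9,v12,v13) [+-+] → (0.152776, 1.53407, 0.7462)–(0, 1.59737, 0.7462)  len=0.1654
  (v12,v16,v13) [--+] → (-0.976699, 1.19278, 0.7462)–(0, 1.59737, 0.7462)  len=1.0572
  (v13,v16,v17) [+-+] → (-0.976699, 1.19278, 0.7462)–(-1.12948, 1.12948, 0.7462)  len=0.1654
  (v16,v20,v17) [--+] → (-1.53407, 0.152776, 0.7462)–(-1.12948, 1.12948, 0.7462)  len=1.0572
  (v17,v20,v21) [+-+] → (-1.53407, 0.152776, 0.7462)–(-1.59737, 0, 0.7462)  len=0.1654
  (v20,v24,v21) [--+] → (-1.19278, -0.976699, 0.7462)–(-1.59737, 0, 0.7462)  len=1.0572
  (v21,v24,v25) [+-+] → (-1.19278, -0.976699, 0.7462)–(-1.12948, -1.12948, 0.7462)  len=0.1654
  (v24,v28,v25) [--+] → (-0.152776, -1.53407, 0.7462)–(-1.12948, -1.12948, 0.7462)  len=1.0572
  (v25,v28,v29) [+-+] → (-0.152776, -1.53407, 0.7462)–(0, -1.59737, 0.7462)  len=0.1654
  (v28,v32,v29) [--+] → (0.976699, -1.19278, 0.7462)–(0, -1.59737, 0.7462)  len=1.0572
  (v29,v32,v33) [+-+] → (0.976699, -1.19278, 0.7462)–(1.12948, -1.12948, 0.7462)  len=0.1654
  (v32,v3,v33) [--+] → (1.53407, -0.152776, 0.7462)–(1.12948, -1.12948, 0.7462)  len=1.0572
  (v33,v3,v4) [+-+] → (1.53407, -0.152776, 0.7462)–(1.59737, 0, 0.7462)  len=0.1654

Chained into 1 loop(s):
  loop 1: 16 segments, perimeter = 9.7804
Total perimeter = 9.780

loops=1 perimeter=9.780


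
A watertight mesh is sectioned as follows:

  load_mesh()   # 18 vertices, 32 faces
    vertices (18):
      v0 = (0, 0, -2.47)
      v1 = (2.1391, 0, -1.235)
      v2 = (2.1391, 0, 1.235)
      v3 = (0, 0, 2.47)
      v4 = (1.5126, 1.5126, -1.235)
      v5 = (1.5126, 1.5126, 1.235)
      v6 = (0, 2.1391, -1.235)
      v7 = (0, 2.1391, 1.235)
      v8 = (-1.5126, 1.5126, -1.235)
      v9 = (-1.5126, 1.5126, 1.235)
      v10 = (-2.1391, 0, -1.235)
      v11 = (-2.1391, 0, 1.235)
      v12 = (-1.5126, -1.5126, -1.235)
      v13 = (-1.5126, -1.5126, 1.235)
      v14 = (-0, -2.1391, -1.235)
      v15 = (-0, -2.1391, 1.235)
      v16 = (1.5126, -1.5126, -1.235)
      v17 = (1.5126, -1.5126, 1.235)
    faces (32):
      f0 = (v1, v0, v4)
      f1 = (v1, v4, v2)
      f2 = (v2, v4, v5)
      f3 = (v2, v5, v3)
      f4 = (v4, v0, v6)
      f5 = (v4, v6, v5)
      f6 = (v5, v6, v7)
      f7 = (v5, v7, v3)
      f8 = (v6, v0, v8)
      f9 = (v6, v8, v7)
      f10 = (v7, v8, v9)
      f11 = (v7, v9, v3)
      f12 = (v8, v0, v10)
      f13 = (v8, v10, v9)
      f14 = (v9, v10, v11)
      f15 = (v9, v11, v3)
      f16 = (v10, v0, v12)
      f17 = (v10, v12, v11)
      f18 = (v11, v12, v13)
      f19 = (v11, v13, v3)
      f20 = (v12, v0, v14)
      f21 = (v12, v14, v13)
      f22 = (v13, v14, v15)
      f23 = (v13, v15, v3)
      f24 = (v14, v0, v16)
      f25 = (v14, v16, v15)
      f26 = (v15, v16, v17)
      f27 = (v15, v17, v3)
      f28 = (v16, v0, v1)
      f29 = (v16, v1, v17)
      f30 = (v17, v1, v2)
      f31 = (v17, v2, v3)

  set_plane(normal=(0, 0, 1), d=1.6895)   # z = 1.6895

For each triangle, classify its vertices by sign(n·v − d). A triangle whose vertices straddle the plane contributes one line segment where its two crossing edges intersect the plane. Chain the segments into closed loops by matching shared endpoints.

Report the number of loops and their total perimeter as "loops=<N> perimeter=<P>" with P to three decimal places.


Straddling triangles (8 of 32):
  (v2,v5,v3) [--+] → (0.955939, 0.955939, 1.6895)–(1.35188, 0, 1.6895)  len=1.0347
  (v5,v7,v3) [--+] → (0, 1.35188, 1.6895)–(0.955939, 0.955939, 1.6895)  len=1.0347
  (v7,v9,v3) [--+] → (-0.955939, 0.955939, 1.6895)–(0, 1.35188, 1.6895)  len=1.0347
  (v9,v11,v3) [--+] → (-1.35188, 0, 1.6895)–(-0.955939, 0.955939, 1.6895)  len=1.0347
  (v11,v13,v3) [--+] → (-0.955939, -0.955939, 1.6895)–(-1.35188, 0, 1.6895)  len=1.0347
  (v13,v15,v3) [--+] → (0, -1.35188, 1.6895)–(-0.955939, -0.955939, 1.6895)  len=1.0347
  (v15,v17,v3) [--+] → (0.955939, -0.955939, 1.6895)–(0, -1.35188, 1.6895)  len=1.0347
  (v17,v2,v3) [--+] → (1.35188, 0, 1.6895)–(0.955939, -0.955939, 1.6895)  len=1.0347

Chained into 1 loop(s):
  loop 1: 8 segments, perimeter = 8.2775
Total perimeter = 8.278

loops=1 perimeter=8.278


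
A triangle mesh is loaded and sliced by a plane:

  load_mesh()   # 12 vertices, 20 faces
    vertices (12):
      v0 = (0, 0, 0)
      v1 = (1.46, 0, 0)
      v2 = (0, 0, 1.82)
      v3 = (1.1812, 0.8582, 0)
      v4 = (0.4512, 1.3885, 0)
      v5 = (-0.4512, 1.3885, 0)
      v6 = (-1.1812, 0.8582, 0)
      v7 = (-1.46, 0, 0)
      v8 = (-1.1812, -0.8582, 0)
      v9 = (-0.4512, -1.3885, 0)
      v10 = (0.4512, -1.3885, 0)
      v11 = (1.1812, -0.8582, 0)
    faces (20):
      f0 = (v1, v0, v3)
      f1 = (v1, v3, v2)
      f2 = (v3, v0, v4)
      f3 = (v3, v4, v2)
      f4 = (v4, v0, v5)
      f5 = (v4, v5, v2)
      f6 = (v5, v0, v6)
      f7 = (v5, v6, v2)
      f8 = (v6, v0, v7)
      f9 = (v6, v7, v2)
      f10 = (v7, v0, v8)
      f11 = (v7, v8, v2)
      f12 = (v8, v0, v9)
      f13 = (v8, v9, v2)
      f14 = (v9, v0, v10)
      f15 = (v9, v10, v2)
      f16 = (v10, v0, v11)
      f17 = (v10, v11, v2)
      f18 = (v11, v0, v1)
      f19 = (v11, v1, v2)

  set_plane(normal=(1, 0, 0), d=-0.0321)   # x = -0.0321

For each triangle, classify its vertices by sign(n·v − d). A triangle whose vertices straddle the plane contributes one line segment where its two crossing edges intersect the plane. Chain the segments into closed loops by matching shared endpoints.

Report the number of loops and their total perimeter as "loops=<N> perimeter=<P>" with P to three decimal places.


Straddling triangles (12 of 20):
  (v4,v0,v5) [++-] → (-0.0321, 0.0987829, 0)–(-0.0321, 1.3885, 0)  len=1.2897
  (v4,v5,v2) [+-+] → (-0.0321, 1.3885, 0)–(-0.0321, 0.0987829, 1.69052)  len=2.1263
  (v5,v0,v6) [-+-] → (-0.0321, 0.0987829, 0)–(-0.0321, 0.0233222, 0)  len=0.0755
  (v5,v6,v2) [--+] → (-0.0321, 0.0233222, 1.77054)–(-0.0321, 0.0987829, 1.69052)  len=0.1100
  (v6,v0,v7) [-+-] → (-0.0321, 0.0233222, 0)–(-0.0321, 0, 0)  len=0.0233
  (v6,v7,v2) [--+] → (-0.0321, 0, 1.77998)–(-0.0321, 0.0233222, 1.77054)  len=0.0252
  (v7,v0,v8) [-+-] → (-0.0321, 0, 0)–(-0.0321, -0.0233222, 0)  len=0.0233
  (v7,v8,v2) [--+] → (-0.0321, -0.0233222, 1.77054)–(-0.0321, 0, 1.77998)  len=0.0252
  (v8,v0,v9) [-+-] → (-0.0321, -0.0233222, 0)–(-0.0321, -0.0987829, 0)  len=0.0755
  (v8,v9,v2) [--+] → (-0.0321, -0.0987829, 1.69052)–(-0.0321, -0.0233222, 1.77054)  len=0.1100
  (v9,v0,v10) [-++] → (-0.0321, -0.0987829, 0)–(-0.0321, -1.3885, 0)  len=1.2897
  (v9,v10,v2) [-++] → (-0.0321, -1.3885, 0)–(-0.0321, -0.0987829, 1.69052)  len=2.1263

Chained into 1 loop(s):
  loop 1: 12 segments, perimeter = 7.2999
Total perimeter = 7.300

loops=1 perimeter=7.300


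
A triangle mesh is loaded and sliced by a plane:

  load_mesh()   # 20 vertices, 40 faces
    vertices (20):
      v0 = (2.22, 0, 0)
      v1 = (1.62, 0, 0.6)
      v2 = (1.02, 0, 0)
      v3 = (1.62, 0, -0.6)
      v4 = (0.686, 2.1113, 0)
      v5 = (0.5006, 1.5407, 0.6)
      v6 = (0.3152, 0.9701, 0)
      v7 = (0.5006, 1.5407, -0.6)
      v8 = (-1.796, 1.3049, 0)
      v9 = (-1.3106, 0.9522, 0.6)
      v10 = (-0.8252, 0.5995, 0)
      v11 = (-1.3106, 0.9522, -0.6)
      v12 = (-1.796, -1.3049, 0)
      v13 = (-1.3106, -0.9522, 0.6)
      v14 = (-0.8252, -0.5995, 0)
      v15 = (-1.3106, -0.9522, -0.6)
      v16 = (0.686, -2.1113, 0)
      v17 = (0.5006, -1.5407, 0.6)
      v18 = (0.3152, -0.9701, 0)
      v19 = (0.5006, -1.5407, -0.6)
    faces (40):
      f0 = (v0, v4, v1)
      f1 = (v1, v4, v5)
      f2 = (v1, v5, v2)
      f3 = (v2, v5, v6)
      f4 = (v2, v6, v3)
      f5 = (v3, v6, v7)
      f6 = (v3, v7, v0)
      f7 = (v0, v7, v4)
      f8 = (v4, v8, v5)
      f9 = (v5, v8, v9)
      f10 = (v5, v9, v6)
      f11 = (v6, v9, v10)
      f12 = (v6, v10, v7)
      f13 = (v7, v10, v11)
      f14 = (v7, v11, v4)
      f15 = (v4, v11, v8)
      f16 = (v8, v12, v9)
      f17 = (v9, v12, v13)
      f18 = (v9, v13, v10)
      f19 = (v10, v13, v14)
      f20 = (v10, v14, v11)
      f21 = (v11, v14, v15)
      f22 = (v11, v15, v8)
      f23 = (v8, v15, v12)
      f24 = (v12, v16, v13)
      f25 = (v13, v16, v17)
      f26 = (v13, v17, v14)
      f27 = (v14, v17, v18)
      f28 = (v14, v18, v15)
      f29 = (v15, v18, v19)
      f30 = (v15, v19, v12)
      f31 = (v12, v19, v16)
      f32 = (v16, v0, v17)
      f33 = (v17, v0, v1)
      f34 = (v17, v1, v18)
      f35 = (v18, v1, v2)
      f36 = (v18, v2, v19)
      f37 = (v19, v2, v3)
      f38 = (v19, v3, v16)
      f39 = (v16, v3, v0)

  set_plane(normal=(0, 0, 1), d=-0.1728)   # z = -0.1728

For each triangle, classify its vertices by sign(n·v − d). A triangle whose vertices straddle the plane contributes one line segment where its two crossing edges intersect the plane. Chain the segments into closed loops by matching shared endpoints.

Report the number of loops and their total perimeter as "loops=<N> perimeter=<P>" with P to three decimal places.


loops=2 perimeter=19.044

Straddling triangles (20 of 40):
  (v2,v6,v3) [++-] → (0.690982, 0.690711, -0.1728)–(1.1928, 0, -0.1728)  len=0.8538
  (v3,v6,v7) [-+-] → (0.690982, 0.690711, -0.1728)–(0.368595, 1.13443, -0.1728)  len=0.5485
  (v3,v7,v0) [--+] → (1.72481, 0.443722, -0.1728)–(2.0472, 0, -0.1728)  len=0.5485
  (v0,v7,v4) [+-+] → (1.72481, 0.443722, -0.1728)–(0.632605, 1.94697, -0.1728)  len=1.8581
  (v6,v10,v7) [++-] → (-0.44337, 0.870566, -0.1728)–(0.368595, 1.13443, -0.1728)  len=0.8538
  (v7,v10,v11) [-+-] → (-0.44337, 0.870566, -0.1728)–(-0.964995, 0.701078, -0.1728)  len=0.5485
  (v7,v11,v4) [--+] → (0.110979, 1.77748, -0.1728)–(0.632605, 1.94697, -0.1728)  len=0.5485
  (v4,v11,v8) [+-+] → (0.110979, 1.77748, -0.1728)–(-1.6562, 1.20332, -0.1728)  len=1.8581
  (v10,v14,v11) [++-] → (-0.964995, -0.15261, -0.1728)–(-0.964995, 0.701078, -0.1728)  len=0.8537
  (v11,v14,v15) [-+-] → (-0.964995, -0.15261, -0.1728)–(-0.964995, -0.701078, -0.1728)  len=0.5485
  (v11,v15,v8) [--+] → (-1.6562, 0.654855, -0.1728)–(-1.6562, 1.20332, -0.1728)  len=0.5485
  (v8,v15,v12) [+-+] → (-1.6562, 0.654855, -0.1728)–(-1.6562, -1.20332, -0.1728)  len=1.8582
  (v14,v18,v15) [++-] → (-0.15303, -0.964945, -0.1728)–(-0.964995, -0.701078, -0.1728)  len=0.8538
  (v15,v18,v19) [-+-] → (-0.15303, -0.964945, -0.1728)–(0.368595, -1.13443, -0.1728)  len=0.5485
  (v15,v19,v12) [--+] → (-1.13458, -1.37281, -0.1728)–(-1.6562, -1.20332, -0.1728)  len=0.5485
  (v12,v19,v16) [+-+] → (-1.13458, -1.37281, -0.1728)–(0.632605, -1.94697, -0.1728)  len=1.8581
  (v18,v2,v19) [++-] → (0.870413, -0.443722, -0.1728)–(0.368595, -1.13443, -0.1728)  len=0.8538
  (v19,v2,v3) [-+-] → (0.870413, -0.443722, -0.1728)–(1.1928, 0, -0.1728)  len=0.5485
  (v19,v3,v16) [--+] → (0.954992, -1.50325, -0.1728)–(0.632605, -1.94697, -0.1728)  len=0.5485
  (v16,v3,v0) [+-+] → (0.954992, -1.50325, -0.1728)–(2.0472, 0, -0.1728)  len=1.8581

Chained into 2 loop(s):
  loop 1: 10 segments, perimeter = 7.0111
  loop 2: 10 segments, perimeter = 12.0330
Total perimeter = 19.044


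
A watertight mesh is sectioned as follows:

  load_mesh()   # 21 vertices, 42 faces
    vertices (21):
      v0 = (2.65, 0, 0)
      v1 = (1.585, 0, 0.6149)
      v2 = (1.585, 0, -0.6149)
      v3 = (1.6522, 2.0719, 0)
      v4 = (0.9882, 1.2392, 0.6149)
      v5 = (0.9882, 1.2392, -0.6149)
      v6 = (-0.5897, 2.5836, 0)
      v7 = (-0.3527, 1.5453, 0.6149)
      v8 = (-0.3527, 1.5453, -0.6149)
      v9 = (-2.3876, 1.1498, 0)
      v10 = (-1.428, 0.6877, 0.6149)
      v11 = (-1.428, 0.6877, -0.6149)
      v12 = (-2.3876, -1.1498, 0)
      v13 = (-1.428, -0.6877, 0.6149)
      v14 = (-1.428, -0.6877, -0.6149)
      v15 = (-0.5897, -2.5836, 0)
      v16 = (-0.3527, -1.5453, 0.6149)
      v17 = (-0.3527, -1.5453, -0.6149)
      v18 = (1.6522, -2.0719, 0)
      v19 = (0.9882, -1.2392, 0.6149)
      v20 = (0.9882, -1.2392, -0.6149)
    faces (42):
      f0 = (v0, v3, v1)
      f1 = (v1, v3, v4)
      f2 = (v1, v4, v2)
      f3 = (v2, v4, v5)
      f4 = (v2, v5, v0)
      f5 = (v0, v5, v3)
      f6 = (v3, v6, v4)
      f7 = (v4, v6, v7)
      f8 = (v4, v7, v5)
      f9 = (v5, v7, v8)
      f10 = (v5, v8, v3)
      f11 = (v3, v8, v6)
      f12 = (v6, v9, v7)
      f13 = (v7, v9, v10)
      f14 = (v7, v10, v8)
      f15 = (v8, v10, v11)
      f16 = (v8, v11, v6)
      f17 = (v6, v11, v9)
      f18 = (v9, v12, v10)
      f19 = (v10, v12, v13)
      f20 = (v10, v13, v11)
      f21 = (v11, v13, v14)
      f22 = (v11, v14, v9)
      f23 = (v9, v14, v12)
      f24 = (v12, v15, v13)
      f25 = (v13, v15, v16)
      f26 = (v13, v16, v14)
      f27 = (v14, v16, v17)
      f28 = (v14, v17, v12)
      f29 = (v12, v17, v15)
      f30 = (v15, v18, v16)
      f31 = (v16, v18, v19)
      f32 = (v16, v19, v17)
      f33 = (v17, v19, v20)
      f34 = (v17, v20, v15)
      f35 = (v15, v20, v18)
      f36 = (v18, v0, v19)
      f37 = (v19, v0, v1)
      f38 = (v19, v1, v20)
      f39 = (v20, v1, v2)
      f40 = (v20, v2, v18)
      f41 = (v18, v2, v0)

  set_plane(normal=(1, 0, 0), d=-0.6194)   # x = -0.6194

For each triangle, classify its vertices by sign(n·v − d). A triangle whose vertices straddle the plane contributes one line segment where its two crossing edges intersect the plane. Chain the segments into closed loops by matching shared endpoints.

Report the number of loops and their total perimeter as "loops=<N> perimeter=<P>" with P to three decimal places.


loops=2 perimeter=7.951

Straddling triangles (12 of 42):
  (v6,v9,v7) [+-+] → (-0.6194, 2.55991, 0)–(-0.6194, 1.49346, 0.534309)  len=1.1928
  (v7,v9,v10) [+--] → (-0.6194, 1.49346, 0.534309)–(-0.6194, 1.33259, 0.6149)  len=0.1799
  (v7,v10,v8) [+-+] → (-0.6194, 1.33259, 0.6149)–(-0.6194, 1.33259, -0.30988)  len=0.9248
  (v8,v10,v11) [+--] → (-0.6194, 1.33259, -0.30988)–(-0.6194, 1.33259, -0.6149)  len=0.3050
  (v8,v11,v6) [+-+] → (-0.6194, 1.33259, -0.6149)–(-0.6194, 2.51643, -0.0217852)  len=1.3241
  (v6,v11,v9) [+--] → (-0.6194, 2.51643, -0.0217852)–(-0.6194, 2.55991, 0)  len=0.0486
  (v12,v15,v13) [-+-] → (-0.6194, -2.55991, 0)–(-0.6194, -2.51643, 0.0217852)  len=0.0486
  (v13,v15,v16) [-++] → (-0.6194, -2.51643, 0.0217852)–(-0.6194, -1.33259, 0.6149)  len=1.3241
  (v13,v16,v14) [-+-] → (-0.6194, -1.33259, 0.6149)–(-0.6194, -1.33259, 0.30988)  len=0.3050
  (v14,v16,v17) [-++] → (-0.6194, -1.33259, 0.30988)–(-0.6194, -1.33259, -0.6149)  len=0.9248
  (v14,v17,v12) [-+-] → (-0.6194, -1.33259, -0.6149)–(-0.6194, -1.49346, -0.534309)  len=0.1799
  (v12,v17,v15) [-++] → (-0.6194, -1.49346, -0.534309)–(-0.6194, -2.55991, 0)  len=1.1928

Chained into 2 loop(s):
  loop 1: 6 segments, perimeter = 3.9753
  loop 2: 6 segments, perimeter = 3.9753
Total perimeter = 7.951


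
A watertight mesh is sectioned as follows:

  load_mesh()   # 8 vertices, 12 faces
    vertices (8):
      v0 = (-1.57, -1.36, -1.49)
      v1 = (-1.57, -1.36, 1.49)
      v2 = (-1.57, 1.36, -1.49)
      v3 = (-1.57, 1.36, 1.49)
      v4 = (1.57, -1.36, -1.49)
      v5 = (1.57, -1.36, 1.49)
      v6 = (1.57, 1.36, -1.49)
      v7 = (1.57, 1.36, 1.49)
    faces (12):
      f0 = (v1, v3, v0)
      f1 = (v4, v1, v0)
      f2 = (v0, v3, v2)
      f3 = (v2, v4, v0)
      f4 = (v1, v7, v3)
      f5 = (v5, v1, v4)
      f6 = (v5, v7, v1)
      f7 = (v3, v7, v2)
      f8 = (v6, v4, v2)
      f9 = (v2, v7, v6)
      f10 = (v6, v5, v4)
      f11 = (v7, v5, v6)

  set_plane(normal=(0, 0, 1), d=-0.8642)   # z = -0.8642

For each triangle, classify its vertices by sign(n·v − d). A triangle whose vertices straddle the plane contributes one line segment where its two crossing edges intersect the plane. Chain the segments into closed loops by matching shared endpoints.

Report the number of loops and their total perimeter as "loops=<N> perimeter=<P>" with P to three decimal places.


Straddling triangles (8 of 12):
  (v1,v3,v0) [++-] → (-1.57, -0.7888, -0.8642)–(-1.57, -1.36, -0.8642)  len=0.5712
  (v4,v1,v0) [-+-] → (0.9106, -1.36, -0.8642)–(-1.57, -1.36, -0.8642)  len=2.4806
  (v0,v3,v2) [-+-] → (-1.57, -0.7888, -0.8642)–(-1.57, 1.36, -0.8642)  len=2.1488
  (v5,v1,v4) [++-] → (0.9106, -1.36, -0.8642)–(1.57, -1.36, -0.8642)  len=0.6594
  (v3,v7,v2) [++-] → (-0.9106, 1.36, -0.8642)–(-1.57, 1.36, -0.8642)  len=0.6594
  (v2,v7,v6) [-+-] → (-0.9106, 1.36, -0.8642)–(1.57, 1.36, -0.8642)  len=2.4806
  (v6,v5,v4) [-+-] → (1.57, 0.7888, -0.8642)–(1.57, -1.36, -0.8642)  len=2.1488
  (v7,v5,v6) [++-] → (1.57, 0.7888, -0.8642)–(1.57, 1.36, -0.8642)  len=0.5712

Chained into 1 loop(s):
  loop 1: 8 segments, perimeter = 11.7200
Total perimeter = 11.720

loops=1 perimeter=11.720


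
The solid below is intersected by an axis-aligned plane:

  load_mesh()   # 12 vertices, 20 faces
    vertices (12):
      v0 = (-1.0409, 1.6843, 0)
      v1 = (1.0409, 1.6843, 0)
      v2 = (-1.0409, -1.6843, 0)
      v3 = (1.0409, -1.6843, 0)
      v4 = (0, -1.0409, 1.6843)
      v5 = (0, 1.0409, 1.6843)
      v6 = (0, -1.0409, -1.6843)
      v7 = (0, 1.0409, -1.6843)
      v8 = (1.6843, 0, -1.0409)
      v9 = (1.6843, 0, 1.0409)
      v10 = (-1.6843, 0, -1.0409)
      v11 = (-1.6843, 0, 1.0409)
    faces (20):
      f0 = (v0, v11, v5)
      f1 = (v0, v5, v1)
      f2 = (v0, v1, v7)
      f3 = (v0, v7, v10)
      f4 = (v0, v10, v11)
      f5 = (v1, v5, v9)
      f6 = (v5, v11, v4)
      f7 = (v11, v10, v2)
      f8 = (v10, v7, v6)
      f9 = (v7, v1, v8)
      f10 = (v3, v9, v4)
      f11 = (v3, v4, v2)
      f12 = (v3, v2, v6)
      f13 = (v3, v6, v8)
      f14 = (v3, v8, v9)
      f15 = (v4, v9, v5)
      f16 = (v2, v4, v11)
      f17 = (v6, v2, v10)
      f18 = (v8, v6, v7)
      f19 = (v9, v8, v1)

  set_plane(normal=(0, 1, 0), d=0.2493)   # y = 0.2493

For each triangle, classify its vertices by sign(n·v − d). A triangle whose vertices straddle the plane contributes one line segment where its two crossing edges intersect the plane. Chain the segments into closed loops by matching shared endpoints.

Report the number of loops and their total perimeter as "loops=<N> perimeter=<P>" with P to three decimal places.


loops=1 perimeter=10.775

Straddling triangles (10 of 20):
  (v0,v11,v5) [+-+] → (-1.58907, 0.2493, 0.886832)–(-1.2809, 0.2493, 1.195)  len=0.4358
  (v0,v7,v10) [++-] → (-1.2809, 0.2493, -1.195)–(-1.58907, 0.2493, -0.886832)  len=0.4358
  (v0,v10,v11) [+--] → (-1.58907, 0.2493, -0.886832)–(-1.58907, 0.2493, 0.886832)  len=1.7737
  (v1,v5,v9) [++-] → (1.2809, 0.2493, 1.195)–(1.58907, 0.2493, 0.886832)  len=0.4358
  (v5,v11,v4) [+--] → (-1.2809, 0.2493, 1.195)–(0, 0.2493, 1.6843)  len=1.3712
  (v10,v7,v6) [-+-] → (-1.2809, 0.2493, -1.195)–(0, 0.2493, -1.6843)  len=1.3712
  (v7,v1,v8) [++-] → (1.58907, 0.2493, -0.886832)–(1.2809, 0.2493, -1.195)  len=0.4358
  (v4,v9,v5) [--+] → (1.2809, 0.2493, 1.195)–(0, 0.2493, 1.6843)  len=1.3712
  (v8,v6,v7) [--+] → (0, 0.2493, -1.6843)–(1.2809, 0.2493, -1.195)  len=1.3712
  (v9,v8,v1) [--+] → (1.58907, 0.2493, -0.886832)–(1.58907, 0.2493, 0.886832)  len=1.7737

Chained into 1 loop(s):
  loop 1: 10 segments, perimeter = 10.7753
Total perimeter = 10.775


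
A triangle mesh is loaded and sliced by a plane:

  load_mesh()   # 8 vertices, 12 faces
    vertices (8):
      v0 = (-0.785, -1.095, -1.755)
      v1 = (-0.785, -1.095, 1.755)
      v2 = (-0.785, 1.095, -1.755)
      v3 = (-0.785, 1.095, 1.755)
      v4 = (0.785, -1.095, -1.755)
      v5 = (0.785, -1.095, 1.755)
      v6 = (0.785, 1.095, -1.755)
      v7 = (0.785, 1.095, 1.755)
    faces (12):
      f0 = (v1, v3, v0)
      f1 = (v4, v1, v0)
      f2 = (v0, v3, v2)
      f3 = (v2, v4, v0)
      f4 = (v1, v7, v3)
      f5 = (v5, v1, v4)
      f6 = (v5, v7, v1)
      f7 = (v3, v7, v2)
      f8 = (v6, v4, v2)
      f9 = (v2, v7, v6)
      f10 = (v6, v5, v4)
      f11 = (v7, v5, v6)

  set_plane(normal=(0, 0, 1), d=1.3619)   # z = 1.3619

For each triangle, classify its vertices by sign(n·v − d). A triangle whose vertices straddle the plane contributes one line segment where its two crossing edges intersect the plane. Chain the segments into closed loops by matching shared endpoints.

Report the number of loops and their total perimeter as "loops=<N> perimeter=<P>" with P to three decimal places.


Straddling triangles (8 of 12):
  (v1,v3,v0) [++-] → (-0.785, 0.849732, 1.3619)–(-0.785, -1.095, 1.3619)  len=1.9447
  (v4,v1,v0) [-+-] → (-0.609169, -1.095, 1.3619)–(-0.785, -1.095, 1.3619)  len=0.1758
  (v0,v3,v2) [-+-] → (-0.785, 0.849732, 1.3619)–(-0.785, 1.095, 1.3619)  len=0.2453
  (v5,v1,v4) [++-] → (-0.609169, -1.095, 1.3619)–(0.785, -1.095, 1.3619)  len=1.3942
  (v3,v7,v2) [++-] → (0.609169, 1.095, 1.3619)–(-0.785, 1.095, 1.3619)  len=1.3942
  (v2,v7,v6) [-+-] → (0.609169, 1.095, 1.3619)–(0.785, 1.095, 1.3619)  len=0.1758
  (v6,v5,v4) [-+-] → (0.785, -0.849732, 1.3619)–(0.785, -1.095, 1.3619)  len=0.2453
  (v7,v5,v6) [++-] → (0.785, -0.849732, 1.3619)–(0.785, 1.095, 1.3619)  len=1.9447

Chained into 1 loop(s):
  loop 1: 8 segments, perimeter = 7.5200
Total perimeter = 7.520

loops=1 perimeter=7.520


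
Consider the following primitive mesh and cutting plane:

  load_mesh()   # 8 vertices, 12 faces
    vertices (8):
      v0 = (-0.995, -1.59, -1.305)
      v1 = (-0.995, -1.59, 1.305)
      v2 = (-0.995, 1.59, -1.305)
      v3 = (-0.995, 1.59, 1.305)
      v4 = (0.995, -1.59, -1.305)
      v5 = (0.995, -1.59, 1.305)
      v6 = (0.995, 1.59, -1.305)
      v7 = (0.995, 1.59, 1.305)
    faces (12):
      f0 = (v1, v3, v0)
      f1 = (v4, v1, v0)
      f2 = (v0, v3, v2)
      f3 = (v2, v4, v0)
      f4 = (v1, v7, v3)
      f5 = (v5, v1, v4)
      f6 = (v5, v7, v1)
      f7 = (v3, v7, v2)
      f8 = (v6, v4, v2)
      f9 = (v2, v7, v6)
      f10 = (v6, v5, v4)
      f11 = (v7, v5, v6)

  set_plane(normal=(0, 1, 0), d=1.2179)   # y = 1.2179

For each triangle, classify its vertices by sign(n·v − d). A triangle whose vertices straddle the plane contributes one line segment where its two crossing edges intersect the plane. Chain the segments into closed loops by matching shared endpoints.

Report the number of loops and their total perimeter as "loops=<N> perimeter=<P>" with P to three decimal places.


loops=1 perimeter=9.200

Straddling triangles (8 of 12):
  (v1,v3,v0) [-+-] → (-0.995, 1.2179, 1.305)–(-0.995, 1.2179, 0.999597)  len=0.3054
  (v0,v3,v2) [-++] → (-0.995, 1.2179, 0.999597)–(-0.995, 1.2179, -1.305)  len=2.3046
  (v2,v4,v0) [+--] → (-0.762145, 1.2179, -1.305)–(-0.995, 1.2179, -1.305)  len=0.2329
  (v1,v7,v3) [-++] → (0.762145, 1.2179, 1.305)–(-0.995, 1.2179, 1.305)  len=1.7571
  (v5,v7,v1) [-+-] → (0.995, 1.2179, 1.305)–(0.762145, 1.2179, 1.305)  len=0.2329
  (v6,v4,v2) [+-+] → (0.995, 1.2179, -1.305)–(-0.762145, 1.2179, -1.305)  len=1.7571
  (v6,v5,v4) [+--] → (0.995, 1.2179, -0.999597)–(0.995, 1.2179, -1.305)  len=0.3054
  (v7,v5,v6) [+-+] → (0.995, 1.2179, 1.305)–(0.995, 1.2179, -0.999597)  len=2.3046

Chained into 1 loop(s):
  loop 1: 8 segments, perimeter = 9.2000
Total perimeter = 9.200


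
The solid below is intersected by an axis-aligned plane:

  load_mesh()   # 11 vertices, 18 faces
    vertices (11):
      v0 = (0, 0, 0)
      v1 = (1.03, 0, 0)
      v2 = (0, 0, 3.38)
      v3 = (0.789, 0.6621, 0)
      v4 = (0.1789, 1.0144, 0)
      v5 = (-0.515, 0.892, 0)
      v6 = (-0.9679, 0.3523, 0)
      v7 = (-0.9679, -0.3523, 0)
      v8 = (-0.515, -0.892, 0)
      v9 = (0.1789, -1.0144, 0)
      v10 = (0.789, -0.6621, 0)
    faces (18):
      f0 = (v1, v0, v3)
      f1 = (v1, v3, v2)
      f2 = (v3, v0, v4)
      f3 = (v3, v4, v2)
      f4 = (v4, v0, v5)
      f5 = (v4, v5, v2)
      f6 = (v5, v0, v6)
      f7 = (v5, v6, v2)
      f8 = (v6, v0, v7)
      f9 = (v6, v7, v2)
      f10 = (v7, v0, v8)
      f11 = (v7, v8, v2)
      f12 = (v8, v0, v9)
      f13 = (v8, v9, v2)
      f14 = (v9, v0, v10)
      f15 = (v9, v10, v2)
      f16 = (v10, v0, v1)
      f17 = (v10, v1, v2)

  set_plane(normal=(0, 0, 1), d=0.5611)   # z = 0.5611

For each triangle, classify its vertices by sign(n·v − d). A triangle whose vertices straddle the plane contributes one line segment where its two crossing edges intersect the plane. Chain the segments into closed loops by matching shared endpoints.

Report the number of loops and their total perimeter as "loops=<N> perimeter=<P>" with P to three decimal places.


loops=1 perimeter=5.288

Straddling triangles (9 of 18):
  (v1,v3,v2) [--+] → (0.658021, 0.552187, 0.5611)–(0.859014, 0, 0.5611)  len=0.5876
  (v3,v4,v2) [--+] → (0.149202, 0.846004, 0.5611)–(0.658021, 0.552187, 0.5611)  len=0.5876
  (v4,v5,v2) [--+] → (-0.429507, 0.743923, 0.5611)–(0.149202, 0.846004, 0.5611)  len=0.5876
  (v5,v6,v2) [--+] → (-0.807223, 0.293816, 0.5611)–(-0.429507, 0.743923, 0.5611)  len=0.5876
  (v6,v7,v2) [--+] → (-0.807223, -0.293816, 0.5611)–(-0.807223, 0.293816, 0.5611)  len=0.5876
  (v7,v8,v2) [--+] → (-0.429507, -0.743923, 0.5611)–(-0.807223, -0.293816, 0.5611)  len=0.5876
  (v8,v9,v2) [--+] → (0.149202, -0.846004, 0.5611)–(-0.429507, -0.743923, 0.5611)  len=0.5876
  (v9,v10,v2) [--+] → (0.658021, -0.552187, 0.5611)–(0.149202, -0.846004, 0.5611)  len=0.5876
  (v10,v1,v2) [--+] → (0.859014, 0, 0.5611)–(0.658021, -0.552187, 0.5611)  len=0.5876

Chained into 1 loop(s):
  loop 1: 9 segments, perimeter = 5.2885
Total perimeter = 5.288


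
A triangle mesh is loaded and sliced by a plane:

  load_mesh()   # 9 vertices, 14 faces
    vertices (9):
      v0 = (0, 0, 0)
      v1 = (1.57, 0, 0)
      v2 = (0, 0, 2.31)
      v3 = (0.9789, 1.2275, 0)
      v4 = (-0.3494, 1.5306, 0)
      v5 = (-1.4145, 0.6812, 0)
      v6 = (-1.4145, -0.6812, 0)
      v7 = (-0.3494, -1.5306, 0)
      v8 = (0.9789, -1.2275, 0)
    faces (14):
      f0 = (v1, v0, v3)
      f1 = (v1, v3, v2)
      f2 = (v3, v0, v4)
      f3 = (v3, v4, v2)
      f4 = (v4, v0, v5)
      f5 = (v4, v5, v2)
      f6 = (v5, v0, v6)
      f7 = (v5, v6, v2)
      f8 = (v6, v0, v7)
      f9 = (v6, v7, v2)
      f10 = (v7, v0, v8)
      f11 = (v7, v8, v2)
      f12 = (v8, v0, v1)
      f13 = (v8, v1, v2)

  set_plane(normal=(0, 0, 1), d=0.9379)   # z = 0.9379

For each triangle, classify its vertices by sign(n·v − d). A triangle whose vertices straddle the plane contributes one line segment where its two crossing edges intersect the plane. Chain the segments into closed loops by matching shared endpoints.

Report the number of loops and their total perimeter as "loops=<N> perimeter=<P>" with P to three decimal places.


Straddling triangles (7 of 14):
  (v1,v3,v2) [--+] → (0.58145, 0.729114, 0.9379)–(0.932553, 0, 0.9379)  len=0.8092
  (v3,v4,v2) [--+] → (-0.207538, 0.90915, 0.9379)–(0.58145, 0.729114, 0.9379)  len=0.8093
  (v4,v5,v2) [--+] → (-0.840189, 0.404621, 0.9379)–(-0.207538, 0.90915, 0.9379)  len=0.8092
  (v5,v6,v2) [--+] → (-0.840189, -0.404621, 0.9379)–(-0.840189, 0.404621, 0.9379)  len=0.8092
  (v6,v7,v2) [--+] → (-0.207538, -0.90915, 0.9379)–(-0.840189, -0.404621, 0.9379)  len=0.8092
  (v7,v8,v2) [--+] → (0.58145, -0.729114, 0.9379)–(-0.207538, -0.90915, 0.9379)  len=0.8093
  (v8,v1,v2) [--+] → (0.932553, 0, 0.9379)–(0.58145, -0.729114, 0.9379)  len=0.8092

Chained into 1 loop(s):
  loop 1: 7 segments, perimeter = 5.6647
Total perimeter = 5.665

loops=1 perimeter=5.665


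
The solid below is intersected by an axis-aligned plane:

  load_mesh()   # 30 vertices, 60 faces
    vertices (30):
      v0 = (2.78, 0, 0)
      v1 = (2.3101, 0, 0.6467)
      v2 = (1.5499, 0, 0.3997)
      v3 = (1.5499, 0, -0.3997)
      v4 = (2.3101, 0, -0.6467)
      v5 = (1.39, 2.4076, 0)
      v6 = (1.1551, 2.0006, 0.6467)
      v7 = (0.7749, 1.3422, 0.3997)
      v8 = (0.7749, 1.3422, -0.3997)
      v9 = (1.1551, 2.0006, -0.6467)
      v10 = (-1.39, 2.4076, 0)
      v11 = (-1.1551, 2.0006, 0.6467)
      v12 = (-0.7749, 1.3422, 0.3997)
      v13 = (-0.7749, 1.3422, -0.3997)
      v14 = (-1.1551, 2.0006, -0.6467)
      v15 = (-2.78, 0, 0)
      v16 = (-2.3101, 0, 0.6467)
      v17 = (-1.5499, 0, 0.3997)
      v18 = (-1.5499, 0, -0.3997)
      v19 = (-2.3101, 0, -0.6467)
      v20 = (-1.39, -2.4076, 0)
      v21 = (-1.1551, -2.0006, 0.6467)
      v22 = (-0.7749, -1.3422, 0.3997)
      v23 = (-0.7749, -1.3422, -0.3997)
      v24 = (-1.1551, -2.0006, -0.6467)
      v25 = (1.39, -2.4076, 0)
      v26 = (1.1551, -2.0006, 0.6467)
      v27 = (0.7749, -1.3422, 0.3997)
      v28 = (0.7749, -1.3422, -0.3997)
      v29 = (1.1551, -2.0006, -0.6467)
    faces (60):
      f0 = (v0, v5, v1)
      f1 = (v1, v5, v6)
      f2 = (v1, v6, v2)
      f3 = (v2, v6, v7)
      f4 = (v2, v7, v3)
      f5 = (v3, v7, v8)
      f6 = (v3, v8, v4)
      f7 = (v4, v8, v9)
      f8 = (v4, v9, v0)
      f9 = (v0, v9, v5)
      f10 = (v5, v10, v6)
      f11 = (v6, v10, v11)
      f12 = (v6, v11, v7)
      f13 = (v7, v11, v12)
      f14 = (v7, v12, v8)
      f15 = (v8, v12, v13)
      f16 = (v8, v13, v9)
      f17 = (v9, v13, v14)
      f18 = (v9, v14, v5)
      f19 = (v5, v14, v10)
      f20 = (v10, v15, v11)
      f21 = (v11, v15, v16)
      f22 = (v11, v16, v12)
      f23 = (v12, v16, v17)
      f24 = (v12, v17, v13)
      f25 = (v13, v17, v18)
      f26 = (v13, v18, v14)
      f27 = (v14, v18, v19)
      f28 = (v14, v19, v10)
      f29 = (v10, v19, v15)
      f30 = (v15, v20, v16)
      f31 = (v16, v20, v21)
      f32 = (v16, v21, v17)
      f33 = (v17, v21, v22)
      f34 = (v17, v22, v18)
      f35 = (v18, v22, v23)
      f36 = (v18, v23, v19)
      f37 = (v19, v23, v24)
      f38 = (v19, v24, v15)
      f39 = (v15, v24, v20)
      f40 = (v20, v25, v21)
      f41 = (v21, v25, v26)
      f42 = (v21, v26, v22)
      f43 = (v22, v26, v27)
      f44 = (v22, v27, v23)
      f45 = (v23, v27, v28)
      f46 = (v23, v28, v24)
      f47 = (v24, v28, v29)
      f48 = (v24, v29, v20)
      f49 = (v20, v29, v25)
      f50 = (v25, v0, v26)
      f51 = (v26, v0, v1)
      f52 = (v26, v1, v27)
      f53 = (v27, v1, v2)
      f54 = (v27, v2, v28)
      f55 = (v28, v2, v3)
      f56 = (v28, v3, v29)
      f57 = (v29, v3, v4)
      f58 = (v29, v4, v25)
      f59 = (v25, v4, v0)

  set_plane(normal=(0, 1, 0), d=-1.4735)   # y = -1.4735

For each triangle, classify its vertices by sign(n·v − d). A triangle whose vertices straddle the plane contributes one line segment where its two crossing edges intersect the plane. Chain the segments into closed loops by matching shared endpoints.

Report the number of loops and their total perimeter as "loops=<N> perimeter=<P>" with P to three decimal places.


loops=1 perimeter=9.160

Straddling triangles (18 of 60):
  (v15,v20,v16) [+-+] → (-1.92929, -1.4735, 0)–(-1.74698, -1.4735, 0.250906)  len=0.3101
  (v16,v20,v21) [+--] → (-1.74698, -1.4735, 0.250906)–(-1.45941, -1.4735, 0.6467)  len=0.4892
  (v16,v21,v17) [+-+] → (-1.45941, -1.4735, 0.6467)–(-1.25912, -1.4735, 0.581623)  len=0.2106
  (v17,v21,v22) [+-+] → (-1.25912, -1.4735, 0.581623)–(-0.850721, -1.4735, 0.448957)  len=0.4294
  (v19,v23,v24) [++-] → (-0.850721, -1.4735, -0.448957)–(-1.45941, -1.4735, -0.6467)  len=0.6400
  (v19,v24,v15) [+-+] → (-1.45941, -1.4735, -0.6467)–(-1.58321, -1.4735, -0.476313)  len=0.2106
  (v15,v24,v20) [+--] → (-1.58321, -1.4735, -0.476313)–(-1.92929, -1.4735, 0)  len=0.5888
  (v21,v26,v22) [--+] → (-0.390014, -1.4735, 0.448957)–(-0.850721, -1.4735, 0.448957)  len=0.4607
  (v22,v26,v27) [+-+] → (-0.390014, -1.4735, 0.448957)–(0.850721, -1.4735, 0.448957)  len=1.2407
  (v23,v28,v24) [++-] → (0.390014, -1.4735, -0.448957)–(-0.850721, -1.4735, -0.448957)  len=1.2407
  (v24,v28,v29) [-+-] → (0.390014, -1.4735, -0.448957)–(0.850721, -1.4735, -0.448957)  len=0.4607
  (v25,v0,v26) [-+-] → (1.92929, -1.4735, 0)–(1.58321, -1.4735, 0.476313)  len=0.5888
  (v26,v0,v1) [-++] → (1.58321, -1.4735, 0.476313)–(1.45941, -1.4735, 0.6467)  len=0.2106
  (v26,v1,v27) [-++] → (1.45941, -1.4735, 0.6467)–(0.850721, -1.4735, 0.448957)  len=0.6400
  (v28,v3,v29) [++-] → (1.25912, -1.4735, -0.581623)–(0.850721, -1.4735, -0.448957)  len=0.4294
  (v29,v3,v4) [-++] → (1.25912, -1.4735, -0.581623)–(1.45941, -1.4735, -0.6467)  len=0.2106
  (v29,v4,v25) [-+-] → (1.45941, -1.4735, -0.6467)–(1.74698, -1.4735, -0.250906)  len=0.4892
  (v25,v4,v0) [-++] → (1.74698, -1.4735, -0.250906)–(1.92929, -1.4735, 0)  len=0.3101

Chained into 1 loop(s):
  loop 1: 18 segments, perimeter = 9.1604
Total perimeter = 9.160
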